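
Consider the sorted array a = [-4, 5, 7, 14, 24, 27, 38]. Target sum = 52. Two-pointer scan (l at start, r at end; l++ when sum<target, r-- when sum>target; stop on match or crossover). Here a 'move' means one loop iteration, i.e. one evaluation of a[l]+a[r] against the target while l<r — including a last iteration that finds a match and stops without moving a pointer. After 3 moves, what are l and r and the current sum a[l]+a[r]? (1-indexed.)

l=4, r=7, sum=52

[1,7] -4+38=34 <52 → l++
[2,7] 5+38=43 <52 → l++
[3,7] 7+38=45 <52 → l++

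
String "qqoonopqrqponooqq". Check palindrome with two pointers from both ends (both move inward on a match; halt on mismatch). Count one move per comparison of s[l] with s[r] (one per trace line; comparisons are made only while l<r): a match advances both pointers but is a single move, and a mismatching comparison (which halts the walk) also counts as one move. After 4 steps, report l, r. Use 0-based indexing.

l=4, r=12

[0,16] 'q'=='q' → l++,r--
[1,15] 'q'=='q' → l++,r--
[2,14] 'o'=='o' → l++,r--
[3,13] 'o'=='o' → l++,r--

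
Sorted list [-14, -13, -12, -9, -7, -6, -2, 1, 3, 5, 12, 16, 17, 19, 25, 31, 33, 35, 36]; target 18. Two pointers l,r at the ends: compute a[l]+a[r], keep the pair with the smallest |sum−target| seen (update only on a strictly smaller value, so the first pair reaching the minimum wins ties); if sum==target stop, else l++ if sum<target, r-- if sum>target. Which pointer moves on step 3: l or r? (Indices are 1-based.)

l=1 r=19: -14+36=22 d=4 *, r--
l=1 r=18: -14+35=21 d=3 *, r--
l=1 r=17: -14+33=19 d=1 *, r--

r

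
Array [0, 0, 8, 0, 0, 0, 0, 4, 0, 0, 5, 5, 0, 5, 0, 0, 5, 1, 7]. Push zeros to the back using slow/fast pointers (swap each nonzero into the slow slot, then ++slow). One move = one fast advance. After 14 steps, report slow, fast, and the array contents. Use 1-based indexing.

slow=6, fast=15, a=[8, 4, 5, 5, 5, 0, 0, 0, 0, 0, 0, 0, 0, 0, 0, 0, 5, 1, 7]

(s=1,f=1) a[fast]=0 → fast++
(s=1,f=2) a[fast]=0 → fast++
(s=1,f=3) a[fast]=8≠0 swap→a[1]=8 → slow++,fast++
(s=2,f=4) a[fast]=0 → fast++
(s=2,f=5) a[fast]=0 → fast++
(s=2,f=6) a[fast]=0 → fast++
(s=2,f=7) a[fast]=0 → fast++
(s=2,f=8) a[fast]=4≠0 swap→a[2]=4 → slow++,fast++
(s=3,f=9) a[fast]=0 → fast++
(s=3,f=10) a[fast]=0 → fast++
(s=3,f=11) a[fast]=5≠0 swap→a[3]=5 → slow++,fast++
(s=4,f=12) a[fast]=5≠0 swap→a[4]=5 → slow++,fast++
(s=5,f=13) a[fast]=0 → fast++
(s=5,f=14) a[fast]=5≠0 swap→a[5]=5 → slow++,fast++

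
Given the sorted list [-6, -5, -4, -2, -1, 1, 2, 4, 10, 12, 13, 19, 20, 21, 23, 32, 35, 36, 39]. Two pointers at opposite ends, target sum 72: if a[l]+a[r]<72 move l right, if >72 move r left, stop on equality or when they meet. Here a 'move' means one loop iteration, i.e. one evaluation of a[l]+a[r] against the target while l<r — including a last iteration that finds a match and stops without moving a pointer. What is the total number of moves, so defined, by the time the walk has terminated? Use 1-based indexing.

18 moves

l=1 r=19: -6+39=33 <72, l++
l=2 r=19: -5+39=34 <72, l++
l=3 r=19: -4+39=35 <72, l++
l=4 r=19: -2+39=37 <72, l++
l=5 r=19: -1+39=38 <72, l++
l=6 r=19: 1+39=40 <72, l++
l=7 r=19: 2+39=41 <72, l++
l=8 r=19: 4+39=43 <72, l++
l=9 r=19: 10+39=49 <72, l++
l=10 r=19: 12+39=51 <72, l++
l=11 r=19: 13+39=52 <72, l++
l=12 r=19: 19+39=58 <72, l++
l=13 r=19: 20+39=59 <72, l++
l=14 r=19: 21+39=60 <72, l++
l=15 r=19: 23+39=62 <72, l++
l=16 r=19: 32+39=71 <72, l++
l=17 r=19: 35+39=74 >72, r--
l=17 r=18: 35+36=71 <72, l++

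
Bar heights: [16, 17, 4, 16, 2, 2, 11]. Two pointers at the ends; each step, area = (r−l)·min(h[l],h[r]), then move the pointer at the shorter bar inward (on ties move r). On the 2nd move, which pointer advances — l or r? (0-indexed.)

r

l=0 r=6: min(16,11)*6=66 best=66 *, r--
l=0 r=5: min(16,2)*5=10 best=66, r--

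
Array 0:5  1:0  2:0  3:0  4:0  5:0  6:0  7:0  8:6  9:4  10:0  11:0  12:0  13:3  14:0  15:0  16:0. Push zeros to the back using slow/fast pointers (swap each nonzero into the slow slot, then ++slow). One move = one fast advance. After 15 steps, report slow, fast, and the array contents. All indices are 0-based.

slow=4, fast=15, a=[5, 6, 4, 3, 0, 0, 0, 0, 0, 0, 0, 0, 0, 0, 0, 0, 0]

(s=0,f=0) a[fast]=5≠0 swap→a[0]=5 → slow++,fast++
(s=1,f=1) a[fast]=0 → fast++
(s=1,f=2) a[fast]=0 → fast++
(s=1,f=3) a[fast]=0 → fast++
(s=1,f=4) a[fast]=0 → fast++
(s=1,f=5) a[fast]=0 → fast++
(s=1,f=6) a[fast]=0 → fast++
(s=1,f=7) a[fast]=0 → fast++
(s=1,f=8) a[fast]=6≠0 swap→a[1]=6 → slow++,fast++
(s=2,f=9) a[fast]=4≠0 swap→a[2]=4 → slow++,fast++
(s=3,f=10) a[fast]=0 → fast++
(s=3,f=11) a[fast]=0 → fast++
(s=3,f=12) a[fast]=0 → fast++
(s=3,f=13) a[fast]=3≠0 swap→a[3]=3 → slow++,fast++
(s=4,f=14) a[fast]=0 → fast++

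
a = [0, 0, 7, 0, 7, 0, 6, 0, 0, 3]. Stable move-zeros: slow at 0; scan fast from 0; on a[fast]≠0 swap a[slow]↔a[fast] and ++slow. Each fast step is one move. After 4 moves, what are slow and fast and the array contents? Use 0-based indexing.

slow=1, fast=4, a=[7, 0, 0, 0, 7, 0, 6, 0, 0, 3]

(s=0,f=0) a[fast]=0 → fast++
(s=0,f=1) a[fast]=0 → fast++
(s=0,f=2) a[fast]=7≠0 swap→a[0]=7 → slow++,fast++
(s=1,f=3) a[fast]=0 → fast++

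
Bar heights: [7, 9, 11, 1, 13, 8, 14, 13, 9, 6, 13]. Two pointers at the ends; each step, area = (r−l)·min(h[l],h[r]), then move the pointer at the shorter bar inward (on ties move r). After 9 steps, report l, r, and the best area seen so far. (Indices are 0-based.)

l=5, r=6, best area=88

[0,10] min(7,13)*10=70 best=70 * → l++
[1,10] min(9,13)*9=81 best=81 * → l++
[2,10] min(11,13)*8=88 best=88 * → l++
[3,10] min(1,13)*7=7 best=88 → l++
[4,10] min(13,13)*6=78 best=88 → r--
[4,9] min(13,6)*5=30 best=88 → r--
[4,8] min(13,9)*4=36 best=88 → r--
[4,7] min(13,13)*3=39 best=88 → r--
[4,6] min(13,14)*2=26 best=88 → l++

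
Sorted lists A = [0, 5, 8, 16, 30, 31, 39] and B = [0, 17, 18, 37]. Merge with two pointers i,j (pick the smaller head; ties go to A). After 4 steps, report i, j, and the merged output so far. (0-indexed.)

i=3, j=1, merged so far=[0, 0, 5, 8]

[i=0,j=0] A[i]=0<=B[j]=0 take 0 → i++
[i=1,j=0] A[i]=5>B[j]=0 take 0 → j++
[i=1,j=1] A[i]=5<=B[j]=17 take 5 → i++
[i=2,j=1] A[i]=8<=B[j]=17 take 8 → i++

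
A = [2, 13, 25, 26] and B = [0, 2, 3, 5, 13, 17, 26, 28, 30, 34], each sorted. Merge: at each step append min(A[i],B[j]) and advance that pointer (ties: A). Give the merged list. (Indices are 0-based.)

i=0 j=0: A[i]=2>B[j]=0 take 0, j++
i=0 j=1: A[i]=2<=B[j]=2 take 2, i++
i=1 j=1: A[i]=13>B[j]=2 take 2, j++
i=1 j=2: A[i]=13>B[j]=3 take 3, j++
i=1 j=3: A[i]=13>B[j]=5 take 5, j++
i=1 j=4: A[i]=13<=B[j]=13 take 13, i++
i=2 j=4: A[i]=25>B[j]=13 take 13, j++
i=2 j=5: A[i]=25>B[j]=17 take 17, j++
i=2 j=6: A[i]=25<=B[j]=26 take 25, i++
i=3 j=6: A[i]=26<=B[j]=26 take 26, i++
i=4 j=6: A done, take B[j]=26, j++
i=4 j=7: A done, take B[j]=28, j++
i=4 j=8: A done, take B[j]=30, j++
i=4 j=9: A done, take B[j]=34, j++

[0, 2, 2, 3, 5, 13, 13, 17, 25, 26, 26, 28, 30, 34]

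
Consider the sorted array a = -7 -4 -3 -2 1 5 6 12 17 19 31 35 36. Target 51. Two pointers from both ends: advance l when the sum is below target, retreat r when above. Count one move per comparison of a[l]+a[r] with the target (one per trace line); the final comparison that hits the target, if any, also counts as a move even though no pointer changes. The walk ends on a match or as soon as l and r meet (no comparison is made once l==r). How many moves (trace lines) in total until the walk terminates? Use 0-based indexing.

12 moves

[0,12] -7+36=29 <51 → l++
[1,12] -4+36=32 <51 → l++
[2,12] -3+36=33 <51 → l++
[3,12] -2+36=34 <51 → l++
[4,12] 1+36=37 <51 → l++
[5,12] 5+36=41 <51 → l++
[6,12] 6+36=42 <51 → l++
[7,12] 12+36=48 <51 → l++
[8,12] 17+36=53 >51 → r--
[8,11] 17+35=52 >51 → r--
[8,10] 17+31=48 <51 → l++
[9,10] 19+31=50 <51 → l++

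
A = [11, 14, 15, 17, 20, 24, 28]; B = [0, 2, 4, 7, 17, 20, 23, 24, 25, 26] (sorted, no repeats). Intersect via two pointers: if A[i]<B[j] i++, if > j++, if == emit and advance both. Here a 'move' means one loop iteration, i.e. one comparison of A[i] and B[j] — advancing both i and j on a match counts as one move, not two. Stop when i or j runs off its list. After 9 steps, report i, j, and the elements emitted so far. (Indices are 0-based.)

i=5, j=6, emitted=[17, 20]

i=0 j=0: 11>0, j++
i=0 j=1: 11>2, j++
i=0 j=2: 11>4, j++
i=0 j=3: 11>7, j++
i=0 j=4: 11<17, i++
i=1 j=4: 14<17, i++
i=2 j=4: 15<17, i++
i=3 j=4: 17==17 emit, i++,j++
i=4 j=5: 20==20 emit, i++,j++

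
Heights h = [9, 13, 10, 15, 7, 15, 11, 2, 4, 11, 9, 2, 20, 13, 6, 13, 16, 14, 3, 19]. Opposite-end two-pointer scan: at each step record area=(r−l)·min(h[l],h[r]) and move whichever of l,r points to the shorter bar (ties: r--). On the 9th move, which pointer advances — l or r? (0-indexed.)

l

l=0 r=19: min(9,19)*19=171 best=171 *, l++
l=1 r=19: min(13,19)*18=234 best=234 *, l++
l=2 r=19: min(10,19)*17=170 best=234, l++
l=3 r=19: min(15,19)*16=240 best=240 *, l++
l=4 r=19: min(7,19)*15=105 best=240, l++
l=5 r=19: min(15,19)*14=210 best=240, l++
l=6 r=19: min(11,19)*13=143 best=240, l++
l=7 r=19: min(2,19)*12=24 best=240, l++
l=8 r=19: min(4,19)*11=44 best=240, l++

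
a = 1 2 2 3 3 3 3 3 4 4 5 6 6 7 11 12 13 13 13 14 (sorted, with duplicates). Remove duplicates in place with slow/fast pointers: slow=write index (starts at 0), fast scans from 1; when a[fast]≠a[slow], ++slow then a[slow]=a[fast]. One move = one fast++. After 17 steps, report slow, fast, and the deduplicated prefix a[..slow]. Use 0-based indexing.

(s=0,f=1) a[fast]=2≠a[slow]=1 write a[1]=2 → slow++,fast++
(s=1,f=2) a[fast]=2=a[slow] dup → fast++
(s=1,f=3) a[fast]=3≠a[slow]=2 write a[2]=3 → slow++,fast++
(s=2,f=4) a[fast]=3=a[slow] dup → fast++
(s=2,f=5) a[fast]=3=a[slow] dup → fast++
(s=2,f=6) a[fast]=3=a[slow] dup → fast++
(s=2,f=7) a[fast]=3=a[slow] dup → fast++
(s=2,f=8) a[fast]=4≠a[slow]=3 write a[3]=4 → slow++,fast++
(s=3,f=9) a[fast]=4=a[slow] dup → fast++
(s=3,f=10) a[fast]=5≠a[slow]=4 write a[4]=5 → slow++,fast++
(s=4,f=11) a[fast]=6≠a[slow]=5 write a[5]=6 → slow++,fast++
(s=5,f=12) a[fast]=6=a[slow] dup → fast++
(s=5,f=13) a[fast]=7≠a[slow]=6 write a[6]=7 → slow++,fast++
(s=6,f=14) a[fast]=11≠a[slow]=7 write a[7]=11 → slow++,fast++
(s=7,f=15) a[fast]=12≠a[slow]=11 write a[8]=12 → slow++,fast++
(s=8,f=16) a[fast]=13≠a[slow]=12 write a[9]=13 → slow++,fast++
(s=9,f=17) a[fast]=13=a[slow] dup → fast++

slow=9, fast=18, prefix=[1, 2, 3, 4, 5, 6, 7, 11, 12, 13]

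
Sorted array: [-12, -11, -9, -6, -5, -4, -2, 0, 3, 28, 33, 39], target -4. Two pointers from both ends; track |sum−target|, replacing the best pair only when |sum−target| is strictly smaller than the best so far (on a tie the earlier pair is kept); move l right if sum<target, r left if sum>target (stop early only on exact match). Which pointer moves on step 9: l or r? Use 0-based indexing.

l

l=0 r=11: -12+39=27 d=31 *, r--
l=0 r=10: -12+33=21 d=25 *, r--
l=0 r=9: -12+28=16 d=20 *, r--
l=0 r=8: -12+3=-9 d=5 *, l++
l=1 r=8: -11+3=-8 d=4 *, l++
l=2 r=8: -9+3=-6 d=2 *, l++
l=3 r=8: -6+3=-3 d=1 *, r--
l=3 r=7: -6+0=-6 d=2, l++
l=4 r=7: -5+0=-5 d=1, l++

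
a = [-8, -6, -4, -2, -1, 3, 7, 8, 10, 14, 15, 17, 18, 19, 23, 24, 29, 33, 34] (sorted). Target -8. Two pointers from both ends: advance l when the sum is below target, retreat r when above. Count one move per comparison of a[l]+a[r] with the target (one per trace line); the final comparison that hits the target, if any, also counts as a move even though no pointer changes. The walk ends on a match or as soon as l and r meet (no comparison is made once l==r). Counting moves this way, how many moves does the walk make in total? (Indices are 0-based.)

l=0 r=18: -8+34=26 >-8, r--
l=0 r=17: -8+33=25 >-8, r--
l=0 r=16: -8+29=21 >-8, r--
l=0 r=15: -8+24=16 >-8, r--
l=0 r=14: -8+23=15 >-8, r--
l=0 r=13: -8+19=11 >-8, r--
l=0 r=12: -8+18=10 >-8, r--
l=0 r=11: -8+17=9 >-8, r--
l=0 r=10: -8+15=7 >-8, r--
l=0 r=9: -8+14=6 >-8, r--
l=0 r=8: -8+10=2 >-8, r--
l=0 r=7: -8+8=0 >-8, r--
l=0 r=6: -8+7=-1 >-8, r--
l=0 r=5: -8+3=-5 >-8, r--
l=0 r=4: -8+-1=-9 <-8, l++
l=1 r=4: -6+-1=-7 >-8, r--
l=1 r=3: -6+-2=-8, found

17 moves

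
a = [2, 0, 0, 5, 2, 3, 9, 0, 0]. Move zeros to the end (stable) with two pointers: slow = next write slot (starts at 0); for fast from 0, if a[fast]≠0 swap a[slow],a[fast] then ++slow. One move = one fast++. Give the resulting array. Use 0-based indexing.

[2, 5, 2, 3, 9, 0, 0, 0, 0]

slow=0 fast=0: a[fast]=2≠0 swap→a[0]=2, slow++,fast++
slow=1 fast=1: a[fast]=0, fast++
slow=1 fast=2: a[fast]=0, fast++
slow=1 fast=3: a[fast]=5≠0 swap→a[1]=5, slow++,fast++
slow=2 fast=4: a[fast]=2≠0 swap→a[2]=2, slow++,fast++
slow=3 fast=5: a[fast]=3≠0 swap→a[3]=3, slow++,fast++
slow=4 fast=6: a[fast]=9≠0 swap→a[4]=9, slow++,fast++
slow=5 fast=7: a[fast]=0, fast++
slow=5 fast=8: a[fast]=0, fast++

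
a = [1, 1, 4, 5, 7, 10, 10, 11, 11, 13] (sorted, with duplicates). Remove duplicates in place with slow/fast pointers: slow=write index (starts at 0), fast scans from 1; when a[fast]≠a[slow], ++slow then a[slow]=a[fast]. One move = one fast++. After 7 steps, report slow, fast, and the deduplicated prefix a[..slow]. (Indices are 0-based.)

slow=5, fast=8, prefix=[1, 4, 5, 7, 10, 11]

(s=0,f=1) a[fast]=1=a[slow] dup → fast++
(s=0,f=2) a[fast]=4≠a[slow]=1 write a[1]=4 → slow++,fast++
(s=1,f=3) a[fast]=5≠a[slow]=4 write a[2]=5 → slow++,fast++
(s=2,f=4) a[fast]=7≠a[slow]=5 write a[3]=7 → slow++,fast++
(s=3,f=5) a[fast]=10≠a[slow]=7 write a[4]=10 → slow++,fast++
(s=4,f=6) a[fast]=10=a[slow] dup → fast++
(s=4,f=7) a[fast]=11≠a[slow]=10 write a[5]=11 → slow++,fast++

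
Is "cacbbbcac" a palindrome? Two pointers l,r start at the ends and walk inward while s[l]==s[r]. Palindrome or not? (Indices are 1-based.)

palindrome

l=1 r=9: 'c'=='c', l++,r--
l=2 r=8: 'a'=='a', l++,r--
l=3 r=7: 'c'=='c', l++,r--
l=4 r=6: 'b'=='b', l++,r--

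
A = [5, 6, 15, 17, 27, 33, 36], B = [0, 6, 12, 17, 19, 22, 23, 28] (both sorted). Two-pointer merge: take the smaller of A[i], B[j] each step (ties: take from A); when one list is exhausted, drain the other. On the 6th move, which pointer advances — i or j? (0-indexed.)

i

i=0 j=0: A[i]=5>B[j]=0 take 0, j++
i=0 j=1: A[i]=5<=B[j]=6 take 5, i++
i=1 j=1: A[i]=6<=B[j]=6 take 6, i++
i=2 j=1: A[i]=15>B[j]=6 take 6, j++
i=2 j=2: A[i]=15>B[j]=12 take 12, j++
i=2 j=3: A[i]=15<=B[j]=17 take 15, i++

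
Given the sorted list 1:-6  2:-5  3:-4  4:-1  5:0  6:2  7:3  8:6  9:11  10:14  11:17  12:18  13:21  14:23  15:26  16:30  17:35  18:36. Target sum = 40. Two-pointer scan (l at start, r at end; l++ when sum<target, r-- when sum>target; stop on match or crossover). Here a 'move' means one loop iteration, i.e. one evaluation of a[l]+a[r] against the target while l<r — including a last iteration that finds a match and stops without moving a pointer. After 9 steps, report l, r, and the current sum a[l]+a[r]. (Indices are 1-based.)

l=8, r=16, sum=36

[1,18] -6+36=30 <40 → l++
[2,18] -5+36=31 <40 → l++
[3,18] -4+36=32 <40 → l++
[4,18] -1+36=35 <40 → l++
[5,18] 0+36=36 <40 → l++
[6,18] 2+36=38 <40 → l++
[7,18] 3+36=39 <40 → l++
[8,18] 6+36=42 >40 → r--
[8,17] 6+35=41 >40 → r--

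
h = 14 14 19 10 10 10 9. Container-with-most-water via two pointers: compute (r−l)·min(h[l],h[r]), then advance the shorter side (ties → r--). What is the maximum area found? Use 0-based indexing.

[0,6] min(14,9)*6=54 best=54 * → r--
[0,5] min(14,10)*5=50 best=54 → r--
[0,4] min(14,10)*4=40 best=54 → r--
[0,3] min(14,10)*3=30 best=54 → r--
[0,2] min(14,19)*2=28 best=54 → l++
[1,2] min(14,19)*1=14 best=54 → l++

max area = 54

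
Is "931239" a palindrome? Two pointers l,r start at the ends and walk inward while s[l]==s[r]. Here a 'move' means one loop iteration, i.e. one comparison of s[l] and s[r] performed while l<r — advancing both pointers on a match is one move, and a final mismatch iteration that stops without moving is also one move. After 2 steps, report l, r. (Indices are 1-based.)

l=3, r=4

l=1 r=6: '9'=='9', l++,r--
l=2 r=5: '3'=='3', l++,r--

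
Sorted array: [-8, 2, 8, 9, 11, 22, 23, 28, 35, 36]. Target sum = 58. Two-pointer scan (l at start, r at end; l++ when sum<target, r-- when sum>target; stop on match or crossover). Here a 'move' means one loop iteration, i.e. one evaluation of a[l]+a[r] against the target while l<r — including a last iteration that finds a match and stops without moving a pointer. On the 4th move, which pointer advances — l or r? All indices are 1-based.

l

[1,10] -8+36=28 <58 → l++
[2,10] 2+36=38 <58 → l++
[3,10] 8+36=44 <58 → l++
[4,10] 9+36=45 <58 → l++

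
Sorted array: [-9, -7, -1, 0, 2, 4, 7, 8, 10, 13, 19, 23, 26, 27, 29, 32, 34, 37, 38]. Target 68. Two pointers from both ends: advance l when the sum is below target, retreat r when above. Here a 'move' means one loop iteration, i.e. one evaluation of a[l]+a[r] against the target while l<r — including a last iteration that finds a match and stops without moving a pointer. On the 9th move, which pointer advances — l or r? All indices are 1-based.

l=1 r=19: -9+38=29 <68, l++
l=2 r=19: -7+38=31 <68, l++
l=3 r=19: -1+38=37 <68, l++
l=4 r=19: 0+38=38 <68, l++
l=5 r=19: 2+38=40 <68, l++
l=6 r=19: 4+38=42 <68, l++
l=7 r=19: 7+38=45 <68, l++
l=8 r=19: 8+38=46 <68, l++
l=9 r=19: 10+38=48 <68, l++

l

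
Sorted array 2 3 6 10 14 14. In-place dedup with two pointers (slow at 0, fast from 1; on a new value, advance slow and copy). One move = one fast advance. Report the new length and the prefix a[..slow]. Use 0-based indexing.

length 5; prefix = [2, 3, 6, 10, 14]

(s=0,f=1) a[fast]=3≠a[slow]=2 write a[1]=3 → slow++,fast++
(s=1,f=2) a[fast]=6≠a[slow]=3 write a[2]=6 → slow++,fast++
(s=2,f=3) a[fast]=10≠a[slow]=6 write a[3]=10 → slow++,fast++
(s=3,f=4) a[fast]=14≠a[slow]=10 write a[4]=14 → slow++,fast++
(s=4,f=5) a[fast]=14=a[slow] dup → fast++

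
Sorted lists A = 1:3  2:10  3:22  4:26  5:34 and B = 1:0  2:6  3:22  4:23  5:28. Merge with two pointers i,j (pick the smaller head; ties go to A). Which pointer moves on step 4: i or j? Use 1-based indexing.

i

[i=1,j=1] A[i]=3>B[j]=0 take 0 → j++
[i=1,j=2] A[i]=3<=B[j]=6 take 3 → i++
[i=2,j=2] A[i]=10>B[j]=6 take 6 → j++
[i=2,j=3] A[i]=10<=B[j]=22 take 10 → i++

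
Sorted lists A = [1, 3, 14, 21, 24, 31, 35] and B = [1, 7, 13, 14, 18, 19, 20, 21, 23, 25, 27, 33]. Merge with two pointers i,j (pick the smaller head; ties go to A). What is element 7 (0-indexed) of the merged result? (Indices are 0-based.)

merged[7] = 18

[i=0,j=0] A[i]=1<=B[j]=1 take 1 → i++
[i=1,j=0] A[i]=3>B[j]=1 take 1 → j++
[i=1,j=1] A[i]=3<=B[j]=7 take 3 → i++
[i=2,j=1] A[i]=14>B[j]=7 take 7 → j++
[i=2,j=2] A[i]=14>B[j]=13 take 13 → j++
[i=2,j=3] A[i]=14<=B[j]=14 take 14 → i++
[i=3,j=3] A[i]=21>B[j]=14 take 14 → j++
[i=3,j=4] A[i]=21>B[j]=18 take 18 → j++
[i=3,j=5] A[i]=21>B[j]=19 take 19 → j++
[i=3,j=6] A[i]=21>B[j]=20 take 20 → j++
[i=3,j=7] A[i]=21<=B[j]=21 take 21 → i++
[i=4,j=7] A[i]=24>B[j]=21 take 21 → j++
[i=4,j=8] A[i]=24>B[j]=23 take 23 → j++
[i=4,j=9] A[i]=24<=B[j]=25 take 24 → i++
[i=5,j=9] A[i]=31>B[j]=25 take 25 → j++
[i=5,j=10] A[i]=31>B[j]=27 take 27 → j++
[i=5,j=11] A[i]=31<=B[j]=33 take 31 → i++
[i=6,j=11] A[i]=35>B[j]=33 take 33 → j++
[i=6,j=12] B done, take A[i]=35 → i++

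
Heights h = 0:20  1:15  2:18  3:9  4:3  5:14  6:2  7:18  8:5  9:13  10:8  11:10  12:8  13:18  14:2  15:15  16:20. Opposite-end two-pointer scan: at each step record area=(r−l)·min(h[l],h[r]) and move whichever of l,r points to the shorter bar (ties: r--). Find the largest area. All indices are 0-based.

max area = 320

[0,16] min(20,20)*16=320 best=320 * → r--
[0,15] min(20,15)*15=225 best=320 → r--
[0,14] min(20,2)*14=28 best=320 → r--
[0,13] min(20,18)*13=234 best=320 → r--
[0,12] min(20,8)*12=96 best=320 → r--
[0,11] min(20,10)*11=110 best=320 → r--
[0,10] min(20,8)*10=80 best=320 → r--
[0,9] min(20,13)*9=117 best=320 → r--
[0,8] min(20,5)*8=40 best=320 → r--
[0,7] min(20,18)*7=126 best=320 → r--
[0,6] min(20,2)*6=12 best=320 → r--
[0,5] min(20,14)*5=70 best=320 → r--
[0,4] min(20,3)*4=12 best=320 → r--
[0,3] min(20,9)*3=27 best=320 → r--
[0,2] min(20,18)*2=36 best=320 → r--
[0,1] min(20,15)*1=15 best=320 → r--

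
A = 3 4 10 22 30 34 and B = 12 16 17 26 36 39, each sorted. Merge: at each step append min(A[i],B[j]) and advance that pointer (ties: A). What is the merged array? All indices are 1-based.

[3, 4, 10, 12, 16, 17, 22, 26, 30, 34, 36, 39]

[i=1,j=1] A[i]=3<=B[j]=12 take 3 → i++
[i=2,j=1] A[i]=4<=B[j]=12 take 4 → i++
[i=3,j=1] A[i]=10<=B[j]=12 take 10 → i++
[i=4,j=1] A[i]=22>B[j]=12 take 12 → j++
[i=4,j=2] A[i]=22>B[j]=16 take 16 → j++
[i=4,j=3] A[i]=22>B[j]=17 take 17 → j++
[i=4,j=4] A[i]=22<=B[j]=26 take 22 → i++
[i=5,j=4] A[i]=30>B[j]=26 take 26 → j++
[i=5,j=5] A[i]=30<=B[j]=36 take 30 → i++
[i=6,j=5] A[i]=34<=B[j]=36 take 34 → i++
[i=7,j=5] A done, take B[j]=36 → j++
[i=7,j=6] A done, take B[j]=39 → j++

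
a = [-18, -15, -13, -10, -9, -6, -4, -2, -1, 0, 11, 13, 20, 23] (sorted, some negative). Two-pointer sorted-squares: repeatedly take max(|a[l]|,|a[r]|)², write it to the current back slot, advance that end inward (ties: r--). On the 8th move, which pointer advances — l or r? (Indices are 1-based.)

[1,14] |-18|<=|23| out[14]=529 → r--
[1,13] |-18|<=|20| out[13]=400 → r--
[1,12] |-18|>|13| out[12]=324 → l++
[2,12] |-15|>|13| out[11]=225 → l++
[3,12] |-13|<=|13| out[10]=169 → r--
[3,11] |-13|>|11| out[9]=169 → l++
[4,11] |-10|<=|11| out[8]=121 → r--
[4,10] |-10|>|0| out[7]=100 → l++

l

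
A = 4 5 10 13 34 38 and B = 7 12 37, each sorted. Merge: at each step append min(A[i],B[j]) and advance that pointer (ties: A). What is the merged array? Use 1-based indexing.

[4, 5, 7, 10, 12, 13, 34, 37, 38]

[i=1,j=1] A[i]=4<=B[j]=7 take 4 → i++
[i=2,j=1] A[i]=5<=B[j]=7 take 5 → i++
[i=3,j=1] A[i]=10>B[j]=7 take 7 → j++
[i=3,j=2] A[i]=10<=B[j]=12 take 10 → i++
[i=4,j=2] A[i]=13>B[j]=12 take 12 → j++
[i=4,j=3] A[i]=13<=B[j]=37 take 13 → i++
[i=5,j=3] A[i]=34<=B[j]=37 take 34 → i++
[i=6,j=3] A[i]=38>B[j]=37 take 37 → j++
[i=6,j=4] B done, take A[i]=38 → i++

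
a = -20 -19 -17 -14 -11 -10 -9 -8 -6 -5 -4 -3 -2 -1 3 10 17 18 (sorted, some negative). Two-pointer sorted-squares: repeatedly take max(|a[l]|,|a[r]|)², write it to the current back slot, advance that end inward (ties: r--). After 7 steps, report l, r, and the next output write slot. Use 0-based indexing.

l=0 r=17: |-20|>|18| out[17]=400, l++
l=1 r=17: |-19|>|18| out[16]=361, l++
l=2 r=17: |-17|<=|18| out[15]=324, r--
l=2 r=16: |-17|<=|17| out[14]=289, r--
l=2 r=15: |-17|>|10| out[13]=289, l++
l=3 r=15: |-14|>|10| out[12]=196, l++
l=4 r=15: |-11|>|10| out[11]=121, l++

l=5, r=15, next write slot=10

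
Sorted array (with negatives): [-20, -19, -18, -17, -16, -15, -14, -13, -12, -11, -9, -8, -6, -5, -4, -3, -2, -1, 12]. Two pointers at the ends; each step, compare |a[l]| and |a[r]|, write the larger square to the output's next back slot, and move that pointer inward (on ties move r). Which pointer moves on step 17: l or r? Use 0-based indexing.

[0,18] |-20|>|12| out[18]=400 → l++
[1,18] |-19|>|12| out[17]=361 → l++
[2,18] |-18|>|12| out[16]=324 → l++
[3,18] |-17|>|12| out[15]=289 → l++
[4,18] |-16|>|12| out[14]=256 → l++
[5,18] |-15|>|12| out[13]=225 → l++
[6,18] |-14|>|12| out[12]=196 → l++
[7,18] |-13|>|12| out[11]=169 → l++
[8,18] |-12|<=|12| out[10]=144 → r--
[8,17] |-12|>|-1| out[9]=144 → l++
[9,17] |-11|>|-1| out[8]=121 → l++
[10,17] |-9|>|-1| out[7]=81 → l++
[11,17] |-8|>|-1| out[6]=64 → l++
[12,17] |-6|>|-1| out[5]=36 → l++
[13,17] |-5|>|-1| out[4]=25 → l++
[14,17] |-4|>|-1| out[3]=16 → l++
[15,17] |-3|>|-1| out[2]=9 → l++

l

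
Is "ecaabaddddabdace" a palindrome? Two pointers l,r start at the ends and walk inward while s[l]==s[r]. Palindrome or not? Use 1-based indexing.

not a palindrome (mismatch at 4,13)

[1,16] 'e'=='e' → l++,r--
[2,15] 'c'=='c' → l++,r--
[3,14] 'a'=='a' → l++,r--
[4,13] 'a'!='d' → stop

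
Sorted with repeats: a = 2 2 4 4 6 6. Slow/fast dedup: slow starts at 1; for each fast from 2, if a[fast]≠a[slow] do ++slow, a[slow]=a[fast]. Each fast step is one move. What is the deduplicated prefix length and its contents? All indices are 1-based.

(s=1,f=2) a[fast]=2=a[slow] dup → fast++
(s=1,f=3) a[fast]=4≠a[slow]=2 write a[2]=4 → slow++,fast++
(s=2,f=4) a[fast]=4=a[slow] dup → fast++
(s=2,f=5) a[fast]=6≠a[slow]=4 write a[3]=6 → slow++,fast++
(s=3,f=6) a[fast]=6=a[slow] dup → fast++

length 3; prefix = [2, 4, 6]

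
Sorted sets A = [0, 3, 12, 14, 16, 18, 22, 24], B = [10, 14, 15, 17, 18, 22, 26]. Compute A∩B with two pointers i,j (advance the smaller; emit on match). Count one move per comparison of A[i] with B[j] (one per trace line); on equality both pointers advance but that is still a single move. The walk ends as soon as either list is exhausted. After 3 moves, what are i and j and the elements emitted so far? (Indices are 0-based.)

i=2, j=1, emitted=[]

i=0 j=0: 0<10, i++
i=1 j=0: 3<10, i++
i=2 j=0: 12>10, j++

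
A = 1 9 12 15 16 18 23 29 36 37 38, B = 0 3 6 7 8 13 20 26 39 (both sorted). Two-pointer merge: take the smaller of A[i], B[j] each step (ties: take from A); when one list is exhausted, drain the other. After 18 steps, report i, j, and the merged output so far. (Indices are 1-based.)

i=1 j=1: A[i]=1>B[j]=0 take 0, j++
i=1 j=2: A[i]=1<=B[j]=3 take 1, i++
i=2 j=2: A[i]=9>B[j]=3 take 3, j++
i=2 j=3: A[i]=9>B[j]=6 take 6, j++
i=2 j=4: A[i]=9>B[j]=7 take 7, j++
i=2 j=5: A[i]=9>B[j]=8 take 8, j++
i=2 j=6: A[i]=9<=B[j]=13 take 9, i++
i=3 j=6: A[i]=12<=B[j]=13 take 12, i++
i=4 j=6: A[i]=15>B[j]=13 take 13, j++
i=4 j=7: A[i]=15<=B[j]=20 take 15, i++
i=5 j=7: A[i]=16<=B[j]=20 take 16, i++
i=6 j=7: A[i]=18<=B[j]=20 take 18, i++
i=7 j=7: A[i]=23>B[j]=20 take 20, j++
i=7 j=8: A[i]=23<=B[j]=26 take 23, i++
i=8 j=8: A[i]=29>B[j]=26 take 26, j++
i=8 j=9: A[i]=29<=B[j]=39 take 29, i++
i=9 j=9: A[i]=36<=B[j]=39 take 36, i++
i=10 j=9: A[i]=37<=B[j]=39 take 37, i++

i=11, j=9, merged so far=[0, 1, 3, 6, 7, 8, 9, 12, 13, 15, 16, 18, 20, 23, 26, 29, 36, 37]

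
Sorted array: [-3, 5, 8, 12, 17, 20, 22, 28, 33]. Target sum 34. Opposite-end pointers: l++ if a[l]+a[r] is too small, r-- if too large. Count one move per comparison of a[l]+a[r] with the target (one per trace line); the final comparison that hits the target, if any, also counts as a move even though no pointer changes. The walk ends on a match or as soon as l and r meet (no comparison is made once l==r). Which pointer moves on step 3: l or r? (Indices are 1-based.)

[1,9] -3+33=30 <34 → l++
[2,9] 5+33=38 >34 → r--
[2,8] 5+28=33 <34 → l++

l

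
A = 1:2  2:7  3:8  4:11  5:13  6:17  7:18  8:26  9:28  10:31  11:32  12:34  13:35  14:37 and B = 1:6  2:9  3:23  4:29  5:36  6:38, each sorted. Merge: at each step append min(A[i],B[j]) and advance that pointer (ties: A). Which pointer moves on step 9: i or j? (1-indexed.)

i

i=1 j=1: A[i]=2<=B[j]=6 take 2, i++
i=2 j=1: A[i]=7>B[j]=6 take 6, j++
i=2 j=2: A[i]=7<=B[j]=9 take 7, i++
i=3 j=2: A[i]=8<=B[j]=9 take 8, i++
i=4 j=2: A[i]=11>B[j]=9 take 9, j++
i=4 j=3: A[i]=11<=B[j]=23 take 11, i++
i=5 j=3: A[i]=13<=B[j]=23 take 13, i++
i=6 j=3: A[i]=17<=B[j]=23 take 17, i++
i=7 j=3: A[i]=18<=B[j]=23 take 18, i++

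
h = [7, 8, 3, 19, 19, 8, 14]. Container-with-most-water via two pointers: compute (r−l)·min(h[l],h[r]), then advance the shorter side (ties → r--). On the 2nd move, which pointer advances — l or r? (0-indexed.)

[0,6] min(7,14)*6=42 best=42 * → l++
[1,6] min(8,14)*5=40 best=42 → l++

l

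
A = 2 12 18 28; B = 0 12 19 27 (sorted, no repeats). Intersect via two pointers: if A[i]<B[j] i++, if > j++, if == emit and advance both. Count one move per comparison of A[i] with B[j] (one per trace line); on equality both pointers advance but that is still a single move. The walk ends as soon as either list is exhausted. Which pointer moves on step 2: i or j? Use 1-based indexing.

[i=1,j=1] 2>0 → j++
[i=1,j=2] 2<12 → i++

i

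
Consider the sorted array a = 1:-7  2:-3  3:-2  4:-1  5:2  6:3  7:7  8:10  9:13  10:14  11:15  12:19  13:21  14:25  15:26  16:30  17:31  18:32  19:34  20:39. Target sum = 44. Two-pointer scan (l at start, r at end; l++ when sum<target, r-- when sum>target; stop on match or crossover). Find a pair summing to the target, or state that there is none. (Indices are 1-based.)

(10, 34)

l=1 r=20: -7+39=32 <44, l++
l=2 r=20: -3+39=36 <44, l++
l=3 r=20: -2+39=37 <44, l++
l=4 r=20: -1+39=38 <44, l++
l=5 r=20: 2+39=41 <44, l++
l=6 r=20: 3+39=42 <44, l++
l=7 r=20: 7+39=46 >44, r--
l=7 r=19: 7+34=41 <44, l++
l=8 r=19: 10+34=44, found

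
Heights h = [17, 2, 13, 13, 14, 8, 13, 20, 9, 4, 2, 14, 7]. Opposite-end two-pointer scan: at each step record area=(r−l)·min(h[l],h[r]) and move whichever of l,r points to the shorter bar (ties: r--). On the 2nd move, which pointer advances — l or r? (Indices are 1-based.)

r

l=1 r=13: min(17,7)*12=84 best=84 *, r--
l=1 r=12: min(17,14)*11=154 best=154 *, r--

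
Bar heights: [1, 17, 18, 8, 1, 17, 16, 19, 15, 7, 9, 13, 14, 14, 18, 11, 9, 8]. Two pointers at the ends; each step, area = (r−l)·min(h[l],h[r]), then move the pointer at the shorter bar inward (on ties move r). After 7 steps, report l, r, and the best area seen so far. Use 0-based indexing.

l=2, r=12, best area=221

[0,17] min(1,8)*17=17 best=17 * → l++
[1,17] min(17,8)*16=128 best=128 * → r--
[1,16] min(17,9)*15=135 best=135 * → r--
[1,15] min(17,11)*14=154 best=154 * → r--
[1,14] min(17,18)*13=221 best=221 * → l++
[2,14] min(18,18)*12=216 best=221 → r--
[2,13] min(18,14)*11=154 best=221 → r--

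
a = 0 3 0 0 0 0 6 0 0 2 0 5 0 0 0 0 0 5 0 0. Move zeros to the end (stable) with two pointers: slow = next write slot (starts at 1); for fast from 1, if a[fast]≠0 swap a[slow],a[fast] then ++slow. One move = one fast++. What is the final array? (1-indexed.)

slow=1 fast=1: a[fast]=0, fast++
slow=1 fast=2: a[fast]=3≠0 swap→a[1]=3, slow++,fast++
slow=2 fast=3: a[fast]=0, fast++
slow=2 fast=4: a[fast]=0, fast++
slow=2 fast=5: a[fast]=0, fast++
slow=2 fast=6: a[fast]=0, fast++
slow=2 fast=7: a[fast]=6≠0 swap→a[2]=6, slow++,fast++
slow=3 fast=8: a[fast]=0, fast++
slow=3 fast=9: a[fast]=0, fast++
slow=3 fast=10: a[fast]=2≠0 swap→a[3]=2, slow++,fast++
slow=4 fast=11: a[fast]=0, fast++
slow=4 fast=12: a[fast]=5≠0 swap→a[4]=5, slow++,fast++
slow=5 fast=13: a[fast]=0, fast++
slow=5 fast=14: a[fast]=0, fast++
slow=5 fast=15: a[fast]=0, fast++
slow=5 fast=16: a[fast]=0, fast++
slow=5 fast=17: a[fast]=0, fast++
slow=5 fast=18: a[fast]=5≠0 swap→a[5]=5, slow++,fast++
slow=6 fast=19: a[fast]=0, fast++
slow=6 fast=20: a[fast]=0, fast++

[3, 6, 2, 5, 5, 0, 0, 0, 0, 0, 0, 0, 0, 0, 0, 0, 0, 0, 0, 0]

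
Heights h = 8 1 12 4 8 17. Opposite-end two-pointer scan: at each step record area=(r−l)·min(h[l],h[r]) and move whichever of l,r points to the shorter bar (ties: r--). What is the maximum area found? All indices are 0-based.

l=0 r=5: min(8,17)*5=40 best=40 *, l++
l=1 r=5: min(1,17)*4=4 best=40, l++
l=2 r=5: min(12,17)*3=36 best=40, l++
l=3 r=5: min(4,17)*2=8 best=40, l++
l=4 r=5: min(8,17)*1=8 best=40, l++

max area = 40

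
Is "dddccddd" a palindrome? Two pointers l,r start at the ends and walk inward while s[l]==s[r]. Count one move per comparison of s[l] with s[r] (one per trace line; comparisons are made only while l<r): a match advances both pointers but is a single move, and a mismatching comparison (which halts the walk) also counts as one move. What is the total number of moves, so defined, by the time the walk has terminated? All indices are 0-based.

4 moves

l=0 r=7: 'd'=='d', l++,r--
l=1 r=6: 'd'=='d', l++,r--
l=2 r=5: 'd'=='d', l++,r--
l=3 r=4: 'c'=='c', l++,r--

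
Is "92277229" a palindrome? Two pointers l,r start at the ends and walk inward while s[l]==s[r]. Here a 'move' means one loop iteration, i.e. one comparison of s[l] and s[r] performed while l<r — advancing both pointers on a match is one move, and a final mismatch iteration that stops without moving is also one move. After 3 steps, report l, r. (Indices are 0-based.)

[0,7] '9'=='9' → l++,r--
[1,6] '2'=='2' → l++,r--
[2,5] '2'=='2' → l++,r--

l=3, r=4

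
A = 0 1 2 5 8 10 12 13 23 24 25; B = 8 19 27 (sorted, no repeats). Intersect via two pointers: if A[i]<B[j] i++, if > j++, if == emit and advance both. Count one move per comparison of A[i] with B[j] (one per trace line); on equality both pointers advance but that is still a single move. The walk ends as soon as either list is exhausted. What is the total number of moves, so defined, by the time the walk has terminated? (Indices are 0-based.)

[i=0,j=0] 0<8 → i++
[i=1,j=0] 1<8 → i++
[i=2,j=0] 2<8 → i++
[i=3,j=0] 5<8 → i++
[i=4,j=0] 8==8 emit → i++,j++
[i=5,j=1] 10<19 → i++
[i=6,j=1] 12<19 → i++
[i=7,j=1] 13<19 → i++
[i=8,j=1] 23>19 → j++
[i=8,j=2] 23<27 → i++
[i=9,j=2] 24<27 → i++
[i=10,j=2] 25<27 → i++

12 moves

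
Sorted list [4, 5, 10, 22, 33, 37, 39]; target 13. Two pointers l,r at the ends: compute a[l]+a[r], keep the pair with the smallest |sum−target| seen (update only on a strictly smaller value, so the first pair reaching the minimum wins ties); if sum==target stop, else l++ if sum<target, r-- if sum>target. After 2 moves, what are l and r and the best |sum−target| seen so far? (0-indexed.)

l=0, r=4, best |Δ|=28

l=0 r=6: 4+39=43 d=30 *, r--
l=0 r=5: 4+37=41 d=28 *, r--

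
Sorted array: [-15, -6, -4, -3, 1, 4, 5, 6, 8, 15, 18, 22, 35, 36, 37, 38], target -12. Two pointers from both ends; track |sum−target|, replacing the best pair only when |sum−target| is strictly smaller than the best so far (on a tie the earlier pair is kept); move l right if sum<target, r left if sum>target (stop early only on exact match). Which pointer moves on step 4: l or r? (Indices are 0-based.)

[0,15] -15+38=23 d=35 * → r--
[0,14] -15+37=22 d=34 * → r--
[0,13] -15+36=21 d=33 * → r--
[0,12] -15+35=20 d=32 * → r--

r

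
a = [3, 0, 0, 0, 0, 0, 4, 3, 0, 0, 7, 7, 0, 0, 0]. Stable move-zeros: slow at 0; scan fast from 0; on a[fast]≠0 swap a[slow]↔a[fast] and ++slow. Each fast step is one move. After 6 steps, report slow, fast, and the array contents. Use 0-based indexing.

slow=0 fast=0: a[fast]=3≠0 swap→a[0]=3, slow++,fast++
slow=1 fast=1: a[fast]=0, fast++
slow=1 fast=2: a[fast]=0, fast++
slow=1 fast=3: a[fast]=0, fast++
slow=1 fast=4: a[fast]=0, fast++
slow=1 fast=5: a[fast]=0, fast++

slow=1, fast=6, a=[3, 0, 0, 0, 0, 0, 4, 3, 0, 0, 7, 7, 0, 0, 0]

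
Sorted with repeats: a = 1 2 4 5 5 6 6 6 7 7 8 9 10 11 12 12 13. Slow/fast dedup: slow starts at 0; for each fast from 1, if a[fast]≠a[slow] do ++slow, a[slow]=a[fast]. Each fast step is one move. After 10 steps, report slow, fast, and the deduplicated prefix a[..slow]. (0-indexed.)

slow=6, fast=11, prefix=[1, 2, 4, 5, 6, 7, 8]

(s=0,f=1) a[fast]=2≠a[slow]=1 write a[1]=2 → slow++,fast++
(s=1,f=2) a[fast]=4≠a[slow]=2 write a[2]=4 → slow++,fast++
(s=2,f=3) a[fast]=5≠a[slow]=4 write a[3]=5 → slow++,fast++
(s=3,f=4) a[fast]=5=a[slow] dup → fast++
(s=3,f=5) a[fast]=6≠a[slow]=5 write a[4]=6 → slow++,fast++
(s=4,f=6) a[fast]=6=a[slow] dup → fast++
(s=4,f=7) a[fast]=6=a[slow] dup → fast++
(s=4,f=8) a[fast]=7≠a[slow]=6 write a[5]=7 → slow++,fast++
(s=5,f=9) a[fast]=7=a[slow] dup → fast++
(s=5,f=10) a[fast]=8≠a[slow]=7 write a[6]=8 → slow++,fast++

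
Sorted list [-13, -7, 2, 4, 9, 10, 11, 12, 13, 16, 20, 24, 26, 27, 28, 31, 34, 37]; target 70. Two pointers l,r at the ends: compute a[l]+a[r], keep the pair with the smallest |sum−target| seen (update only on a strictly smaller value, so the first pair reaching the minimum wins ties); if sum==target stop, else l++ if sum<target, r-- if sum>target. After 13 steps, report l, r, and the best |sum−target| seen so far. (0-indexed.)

l=13, r=17, best |Δ|=7

[0,17] -13+37=24 d=46 * → l++
[1,17] -7+37=30 d=40 * → l++
[2,17] 2+37=39 d=31 * → l++
[3,17] 4+37=41 d=29 * → l++
[4,17] 9+37=46 d=24 * → l++
[5,17] 10+37=47 d=23 * → l++
[6,17] 11+37=48 d=22 * → l++
[7,17] 12+37=49 d=21 * → l++
[8,17] 13+37=50 d=20 * → l++
[9,17] 16+37=53 d=17 * → l++
[10,17] 20+37=57 d=13 * → l++
[11,17] 24+37=61 d=9 * → l++
[12,17] 26+37=63 d=7 * → l++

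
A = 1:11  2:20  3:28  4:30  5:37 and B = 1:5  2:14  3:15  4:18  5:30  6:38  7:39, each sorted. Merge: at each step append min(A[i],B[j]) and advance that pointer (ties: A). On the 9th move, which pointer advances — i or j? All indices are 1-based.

j

[i=1,j=1] A[i]=11>B[j]=5 take 5 → j++
[i=1,j=2] A[i]=11<=B[j]=14 take 11 → i++
[i=2,j=2] A[i]=20>B[j]=14 take 14 → j++
[i=2,j=3] A[i]=20>B[j]=15 take 15 → j++
[i=2,j=4] A[i]=20>B[j]=18 take 18 → j++
[i=2,j=5] A[i]=20<=B[j]=30 take 20 → i++
[i=3,j=5] A[i]=28<=B[j]=30 take 28 → i++
[i=4,j=5] A[i]=30<=B[j]=30 take 30 → i++
[i=5,j=5] A[i]=37>B[j]=30 take 30 → j++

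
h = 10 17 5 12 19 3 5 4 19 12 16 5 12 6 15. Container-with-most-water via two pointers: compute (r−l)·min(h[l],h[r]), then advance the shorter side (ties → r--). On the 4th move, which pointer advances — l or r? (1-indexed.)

r

[1,15] min(10,15)*14=140 best=140 * → l++
[2,15] min(17,15)*13=195 best=195 * → r--
[2,14] min(17,6)*12=72 best=195 → r--
[2,13] min(17,12)*11=132 best=195 → r--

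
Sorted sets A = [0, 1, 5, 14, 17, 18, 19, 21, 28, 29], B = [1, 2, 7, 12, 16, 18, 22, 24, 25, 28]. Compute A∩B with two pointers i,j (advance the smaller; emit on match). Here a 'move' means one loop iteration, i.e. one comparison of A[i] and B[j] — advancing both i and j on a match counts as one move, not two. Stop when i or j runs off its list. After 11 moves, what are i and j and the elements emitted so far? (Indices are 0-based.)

[i=0,j=0] 0<1 → i++
[i=1,j=0] 1==1 emit → i++,j++
[i=2,j=1] 5>2 → j++
[i=2,j=2] 5<7 → i++
[i=3,j=2] 14>7 → j++
[i=3,j=3] 14>12 → j++
[i=3,j=4] 14<16 → i++
[i=4,j=4] 17>16 → j++
[i=4,j=5] 17<18 → i++
[i=5,j=5] 18==18 emit → i++,j++
[i=6,j=6] 19<22 → i++

i=7, j=6, emitted=[1, 18]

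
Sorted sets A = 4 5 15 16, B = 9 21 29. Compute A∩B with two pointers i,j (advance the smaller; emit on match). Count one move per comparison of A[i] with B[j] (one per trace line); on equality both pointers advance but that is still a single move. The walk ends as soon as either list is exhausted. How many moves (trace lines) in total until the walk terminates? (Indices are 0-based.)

i=0 j=0: 4<9, i++
i=1 j=0: 5<9, i++
i=2 j=0: 15>9, j++
i=2 j=1: 15<21, i++
i=3 j=1: 16<21, i++

5 moves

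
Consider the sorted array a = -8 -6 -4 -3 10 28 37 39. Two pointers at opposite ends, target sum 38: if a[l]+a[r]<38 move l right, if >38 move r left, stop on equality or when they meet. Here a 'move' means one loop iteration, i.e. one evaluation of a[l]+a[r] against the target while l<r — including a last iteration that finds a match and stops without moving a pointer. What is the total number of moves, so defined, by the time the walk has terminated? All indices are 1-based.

[1,8] -8+39=31 <38 → l++
[2,8] -6+39=33 <38 → l++
[3,8] -4+39=35 <38 → l++
[4,8] -3+39=36 <38 → l++
[5,8] 10+39=49 >38 → r--
[5,7] 10+37=47 >38 → r--
[5,6] 10+28=38 → found

7 moves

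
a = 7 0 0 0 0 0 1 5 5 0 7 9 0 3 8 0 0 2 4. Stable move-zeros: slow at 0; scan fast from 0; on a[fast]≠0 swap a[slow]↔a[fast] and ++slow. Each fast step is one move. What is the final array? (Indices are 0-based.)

(s=0,f=0) a[fast]=7≠0 swap→a[0]=7 → slow++,fast++
(s=1,f=1) a[fast]=0 → fast++
(s=1,f=2) a[fast]=0 → fast++
(s=1,f=3) a[fast]=0 → fast++
(s=1,f=4) a[fast]=0 → fast++
(s=1,f=5) a[fast]=0 → fast++
(s=1,f=6) a[fast]=1≠0 swap→a[1]=1 → slow++,fast++
(s=2,f=7) a[fast]=5≠0 swap→a[2]=5 → slow++,fast++
(s=3,f=8) a[fast]=5≠0 swap→a[3]=5 → slow++,fast++
(s=4,f=9) a[fast]=0 → fast++
(s=4,f=10) a[fast]=7≠0 swap→a[4]=7 → slow++,fast++
(s=5,f=11) a[fast]=9≠0 swap→a[5]=9 → slow++,fast++
(s=6,f=12) a[fast]=0 → fast++
(s=6,f=13) a[fast]=3≠0 swap→a[6]=3 → slow++,fast++
(s=7,f=14) a[fast]=8≠0 swap→a[7]=8 → slow++,fast++
(s=8,f=15) a[fast]=0 → fast++
(s=8,f=16) a[fast]=0 → fast++
(s=8,f=17) a[fast]=2≠0 swap→a[8]=2 → slow++,fast++
(s=9,f=18) a[fast]=4≠0 swap→a[9]=4 → slow++,fast++

[7, 1, 5, 5, 7, 9, 3, 8, 2, 4, 0, 0, 0, 0, 0, 0, 0, 0, 0]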